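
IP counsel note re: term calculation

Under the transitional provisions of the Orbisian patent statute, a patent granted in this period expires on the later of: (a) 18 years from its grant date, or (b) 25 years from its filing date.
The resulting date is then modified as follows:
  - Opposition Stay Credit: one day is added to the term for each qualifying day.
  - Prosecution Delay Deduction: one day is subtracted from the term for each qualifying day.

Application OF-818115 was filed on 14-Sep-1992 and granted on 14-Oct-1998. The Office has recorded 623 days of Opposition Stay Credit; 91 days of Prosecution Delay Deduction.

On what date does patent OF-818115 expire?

(a) grant + 18 years → 14 October 2016.
(b) filing + 25 years → 14 September 2017.
Later of the two: 14 September 2017.
Opposition Stay Credit: +623 days → 30 May 2019.
Prosecution Delay Deduction: −91 days → 28 February 2019.

2019-02-28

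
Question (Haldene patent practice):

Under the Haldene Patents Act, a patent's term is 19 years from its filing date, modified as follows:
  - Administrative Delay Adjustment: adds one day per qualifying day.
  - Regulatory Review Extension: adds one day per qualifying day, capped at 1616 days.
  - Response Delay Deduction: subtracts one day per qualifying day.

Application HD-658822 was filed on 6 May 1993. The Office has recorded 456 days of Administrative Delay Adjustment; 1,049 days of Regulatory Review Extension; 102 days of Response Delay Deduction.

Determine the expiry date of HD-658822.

Base term: filing date + 19 years → 6 May 2012.
Administrative Delay Adjustment: +456 days → 5 August 2013.
Regulatory Review Extension: 1049 days (within the 1616-day cap) → +1049 days → 19 June 2016.
Response Delay Deduction: −102 days → 9 March 2016.

March 9, 2016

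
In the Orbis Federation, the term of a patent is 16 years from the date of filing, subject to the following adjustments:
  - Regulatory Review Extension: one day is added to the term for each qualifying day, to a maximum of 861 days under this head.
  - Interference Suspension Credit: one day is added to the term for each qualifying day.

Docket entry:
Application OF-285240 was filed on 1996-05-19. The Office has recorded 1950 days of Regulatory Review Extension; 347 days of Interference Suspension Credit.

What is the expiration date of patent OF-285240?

2015-09-09

Base term: filing date + 16 years → 19 May 2012.
Regulatory Review Extension: 1950 days claimed exceeds the 861-day cap, so +861 days → 27 September 2014.
Interference Suspension Credit: +347 days → 9 September 2015.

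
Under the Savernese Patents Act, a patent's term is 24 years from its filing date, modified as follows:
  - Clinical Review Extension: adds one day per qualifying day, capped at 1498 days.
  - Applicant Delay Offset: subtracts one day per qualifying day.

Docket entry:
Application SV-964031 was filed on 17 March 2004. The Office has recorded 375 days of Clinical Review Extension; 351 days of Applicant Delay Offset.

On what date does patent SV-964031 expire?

April 10, 2028

Base term: filing date + 24 years → 17 March 2028.
Clinical Review Extension: 375 days (within the 1498-day cap) → +375 days → 27 March 2029.
Applicant Delay Offset: −351 days → 10 April 2028.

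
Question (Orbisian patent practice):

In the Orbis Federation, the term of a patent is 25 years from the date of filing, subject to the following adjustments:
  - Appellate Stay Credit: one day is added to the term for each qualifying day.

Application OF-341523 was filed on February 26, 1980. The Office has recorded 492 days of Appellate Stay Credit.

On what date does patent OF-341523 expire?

Base term: filing date + 25 years → 26 February 2005.
Appellate Stay Credit: +492 days → 3 July 2006.

July 3, 2006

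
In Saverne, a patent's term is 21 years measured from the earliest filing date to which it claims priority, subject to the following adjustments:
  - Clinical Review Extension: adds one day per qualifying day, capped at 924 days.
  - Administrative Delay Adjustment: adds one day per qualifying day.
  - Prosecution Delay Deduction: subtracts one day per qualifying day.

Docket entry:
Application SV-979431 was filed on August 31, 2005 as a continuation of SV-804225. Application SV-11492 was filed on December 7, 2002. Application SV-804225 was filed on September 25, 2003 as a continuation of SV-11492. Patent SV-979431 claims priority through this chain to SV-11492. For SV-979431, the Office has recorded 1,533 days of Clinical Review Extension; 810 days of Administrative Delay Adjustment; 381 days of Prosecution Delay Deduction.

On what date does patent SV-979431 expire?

August 21, 2027

Earliest priority filing: 7 December 2002.
Base term: 7 December 2002 + 21 years → 7 December 2023.
Clinical Review Extension: 1533 days claimed exceeds the 924-day cap, so +924 days → 18 June 2026.
Administrative Delay Adjustment: +810 days → 5 September 2028.
Prosecution Delay Deduction: −381 days → 21 August 2027.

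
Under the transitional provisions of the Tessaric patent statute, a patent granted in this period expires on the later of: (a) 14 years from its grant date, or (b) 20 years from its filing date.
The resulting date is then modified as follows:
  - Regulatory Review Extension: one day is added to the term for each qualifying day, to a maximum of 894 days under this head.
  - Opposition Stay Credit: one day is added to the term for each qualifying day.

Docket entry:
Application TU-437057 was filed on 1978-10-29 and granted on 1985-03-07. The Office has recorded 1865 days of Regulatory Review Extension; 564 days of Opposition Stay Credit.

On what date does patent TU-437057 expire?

March 4, 2003

(a) grant + 14 years → 7 March 1999.
(b) filing + 20 years → 29 October 1998.
Later of the two: 7 March 1999.
Regulatory Review Extension: 1865 days claimed exceeds the 894-day cap, so +894 days → 17 August 2001.
Opposition Stay Credit: +564 days → 4 March 2003.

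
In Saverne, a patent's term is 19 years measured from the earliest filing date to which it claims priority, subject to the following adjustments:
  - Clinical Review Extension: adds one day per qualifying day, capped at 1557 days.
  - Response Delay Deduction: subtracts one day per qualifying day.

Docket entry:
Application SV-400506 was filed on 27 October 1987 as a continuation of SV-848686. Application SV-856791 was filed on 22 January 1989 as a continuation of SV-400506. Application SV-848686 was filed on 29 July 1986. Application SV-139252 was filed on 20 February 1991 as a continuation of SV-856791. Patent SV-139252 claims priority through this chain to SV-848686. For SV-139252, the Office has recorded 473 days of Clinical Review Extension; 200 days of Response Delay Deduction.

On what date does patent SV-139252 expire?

Earliest priority filing: 29 July 1986.
Base term: 29 July 1986 + 19 years → 29 July 2005.
Clinical Review Extension: 473 days (within the 1557-day cap) → +473 days → 14 November 2006.
Response Delay Deduction: −200 days → 28 April 2006.

April 28, 2006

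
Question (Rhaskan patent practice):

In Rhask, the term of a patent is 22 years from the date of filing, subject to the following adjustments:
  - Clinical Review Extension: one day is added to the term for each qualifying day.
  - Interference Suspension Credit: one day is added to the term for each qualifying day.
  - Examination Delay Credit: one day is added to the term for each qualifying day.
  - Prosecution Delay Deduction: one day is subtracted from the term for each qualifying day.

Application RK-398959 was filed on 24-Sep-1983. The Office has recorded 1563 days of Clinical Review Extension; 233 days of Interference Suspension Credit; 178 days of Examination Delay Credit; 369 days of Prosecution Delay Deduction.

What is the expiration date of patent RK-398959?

Base term: filing date + 22 years → 24 September 2005.
Clinical Review Extension: +1563 days → 4 January 2010.
Interference Suspension Credit: +233 days → 25 August 2010.
Examination Delay Credit: +178 days → 19 February 2011.
Prosecution Delay Deduction: −369 days → 15 February 2010.

February 15, 2010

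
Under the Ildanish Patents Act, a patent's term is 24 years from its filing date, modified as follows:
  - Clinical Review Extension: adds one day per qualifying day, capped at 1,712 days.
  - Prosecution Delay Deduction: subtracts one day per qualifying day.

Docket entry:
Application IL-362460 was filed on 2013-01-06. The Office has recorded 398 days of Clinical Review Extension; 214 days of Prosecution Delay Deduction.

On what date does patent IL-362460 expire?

2037-07-09

Base term: filing date + 24 years → 6 January 2037.
Clinical Review Extension: 398 days (within the 1712-day cap) → +398 days → 8 February 2038.
Prosecution Delay Deduction: −214 days → 9 July 2037.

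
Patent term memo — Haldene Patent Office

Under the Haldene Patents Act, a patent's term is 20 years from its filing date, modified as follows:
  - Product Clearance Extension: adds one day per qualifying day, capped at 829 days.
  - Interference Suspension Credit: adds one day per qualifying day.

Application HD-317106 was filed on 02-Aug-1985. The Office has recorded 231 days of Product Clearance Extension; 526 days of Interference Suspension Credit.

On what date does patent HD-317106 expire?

August 29, 2007

Base term: filing date + 20 years → 2 August 2005.
Product Clearance Extension: 231 days (within the 829-day cap) → +231 days → 21 March 2006.
Interference Suspension Credit: +526 days → 29 August 2007.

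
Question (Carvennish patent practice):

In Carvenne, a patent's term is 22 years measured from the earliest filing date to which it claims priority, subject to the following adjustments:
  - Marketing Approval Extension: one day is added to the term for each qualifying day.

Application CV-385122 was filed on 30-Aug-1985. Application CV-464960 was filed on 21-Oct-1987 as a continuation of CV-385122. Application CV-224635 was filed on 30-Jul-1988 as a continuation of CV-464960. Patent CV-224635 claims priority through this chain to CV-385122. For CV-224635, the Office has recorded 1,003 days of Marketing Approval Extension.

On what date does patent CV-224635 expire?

Earliest priority filing: 30 August 1985.
Base term: 30 August 1985 + 22 years → 30 August 2007.
Marketing Approval Extension: +1003 days → 29 May 2010.

2010-05-29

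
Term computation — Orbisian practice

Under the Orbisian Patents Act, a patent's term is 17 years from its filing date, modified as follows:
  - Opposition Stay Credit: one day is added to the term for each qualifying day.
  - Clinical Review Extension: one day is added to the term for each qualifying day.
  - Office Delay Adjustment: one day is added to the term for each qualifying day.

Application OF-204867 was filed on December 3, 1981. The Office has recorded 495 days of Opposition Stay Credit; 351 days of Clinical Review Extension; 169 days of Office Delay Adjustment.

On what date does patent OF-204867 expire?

Base term: filing date + 17 years → 3 December 1998.
Opposition Stay Credit: +495 days → 11 April 2000.
Clinical Review Extension: +351 days → 28 March 2001.
Office Delay Adjustment: +169 days → 13 September 2001.

September 13, 2001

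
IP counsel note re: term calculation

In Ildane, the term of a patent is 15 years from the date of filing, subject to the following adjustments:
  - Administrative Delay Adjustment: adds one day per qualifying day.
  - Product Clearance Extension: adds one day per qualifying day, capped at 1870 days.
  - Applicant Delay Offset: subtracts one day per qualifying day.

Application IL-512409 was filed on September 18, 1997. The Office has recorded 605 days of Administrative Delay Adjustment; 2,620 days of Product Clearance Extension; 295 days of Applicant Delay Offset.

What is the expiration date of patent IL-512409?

2018-09-07

Base term: filing date + 15 years → 18 September 2012.
Administrative Delay Adjustment: +605 days → 16 May 2014.
Product Clearance Extension: 2620 days claimed exceeds the 1870-day cap, so +1870 days → 29 June 2019.
Applicant Delay Offset: −295 days → 7 September 2018.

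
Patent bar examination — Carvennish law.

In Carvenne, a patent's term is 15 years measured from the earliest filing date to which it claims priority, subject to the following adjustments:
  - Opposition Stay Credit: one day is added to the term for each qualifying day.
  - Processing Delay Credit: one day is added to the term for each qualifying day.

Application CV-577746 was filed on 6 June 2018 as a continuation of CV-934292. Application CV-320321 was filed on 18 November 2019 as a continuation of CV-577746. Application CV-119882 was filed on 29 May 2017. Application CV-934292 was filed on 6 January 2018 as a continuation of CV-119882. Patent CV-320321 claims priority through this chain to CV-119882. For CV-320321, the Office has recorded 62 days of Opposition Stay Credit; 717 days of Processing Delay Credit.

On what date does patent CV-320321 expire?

2034-07-17

Earliest priority filing: 29 May 2017.
Base term: 29 May 2017 + 15 years → 29 May 2032.
Opposition Stay Credit: +62 days → 30 July 2032.
Processing Delay Credit: +717 days → 17 July 2034.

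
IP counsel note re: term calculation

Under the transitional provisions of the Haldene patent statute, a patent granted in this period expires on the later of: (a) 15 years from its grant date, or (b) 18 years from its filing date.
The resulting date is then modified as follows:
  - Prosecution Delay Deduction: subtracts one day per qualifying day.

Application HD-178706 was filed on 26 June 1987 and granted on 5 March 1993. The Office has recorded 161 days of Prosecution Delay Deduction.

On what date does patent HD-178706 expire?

(a) grant + 15 years → 5 March 2008.
(b) filing + 18 years → 26 June 2005.
Later of the two: 5 March 2008.
Prosecution Delay Deduction: −161 days → 26 September 2007.

2007-09-26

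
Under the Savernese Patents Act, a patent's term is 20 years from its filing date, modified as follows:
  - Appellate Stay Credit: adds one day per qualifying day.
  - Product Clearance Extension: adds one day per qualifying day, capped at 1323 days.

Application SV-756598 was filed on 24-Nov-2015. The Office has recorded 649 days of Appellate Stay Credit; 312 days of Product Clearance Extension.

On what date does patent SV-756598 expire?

2038-07-12

Base term: filing date + 20 years → 24 November 2035.
Appellate Stay Credit: +649 days → 3 September 2037.
Product Clearance Extension: 312 days (within the 1323-day cap) → +312 days → 12 July 2038.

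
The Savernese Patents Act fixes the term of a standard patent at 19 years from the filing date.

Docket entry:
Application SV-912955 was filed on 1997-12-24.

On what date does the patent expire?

December 24, 2016

Filing date + 19 years → 24 December 2016.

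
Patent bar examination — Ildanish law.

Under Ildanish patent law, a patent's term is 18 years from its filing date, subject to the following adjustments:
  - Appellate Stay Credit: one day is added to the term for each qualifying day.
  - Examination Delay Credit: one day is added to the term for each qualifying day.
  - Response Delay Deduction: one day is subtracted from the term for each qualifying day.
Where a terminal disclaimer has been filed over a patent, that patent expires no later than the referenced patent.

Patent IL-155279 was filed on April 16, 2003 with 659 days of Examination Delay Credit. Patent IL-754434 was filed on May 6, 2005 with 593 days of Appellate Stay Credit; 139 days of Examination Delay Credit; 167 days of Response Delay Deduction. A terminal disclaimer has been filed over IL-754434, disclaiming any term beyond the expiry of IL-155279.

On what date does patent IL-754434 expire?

Natural term of IL-754434:
  Base: filing + 18 years → 6 May 2023.
  Appellate Stay Credit: +593 days → 19 December 2024.
  Examination Delay Credit: +139 days → 7 May 2025.
  Response Delay Deduction: −167 days → 21 November 2024.
Expiry of referenced patent IL-155279:
  Base: filing + 18 years → 16 April 2021.
  Examination Delay Credit: +659 days → 4 February 2023.
Terminal disclaimer: IL-754434 expires on the earlier of 21 November 2024 and 4 February 2023.

2023-02-04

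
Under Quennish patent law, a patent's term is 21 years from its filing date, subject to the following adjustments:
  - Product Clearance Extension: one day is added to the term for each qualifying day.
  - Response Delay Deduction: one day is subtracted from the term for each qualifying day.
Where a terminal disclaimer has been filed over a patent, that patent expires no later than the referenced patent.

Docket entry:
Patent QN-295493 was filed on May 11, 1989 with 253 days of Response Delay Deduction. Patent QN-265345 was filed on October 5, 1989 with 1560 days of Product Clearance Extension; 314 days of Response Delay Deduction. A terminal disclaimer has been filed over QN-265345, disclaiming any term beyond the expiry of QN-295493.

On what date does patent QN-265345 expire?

2009-08-31

Natural term of QN-265345:
  Base: filing + 21 years → 5 October 2010.
  Product Clearance Extension: +1560 days → 12 January 2015.
  Response Delay Deduction: −314 days → 4 March 2014.
Expiry of referenced patent QN-295493:
  Base: filing + 21 years → 11 May 2010.
  Response Delay Deduction: −253 days → 31 August 2009.
Terminal disclaimer: QN-265345 expires on the earlier of 4 March 2014 and 31 August 2009.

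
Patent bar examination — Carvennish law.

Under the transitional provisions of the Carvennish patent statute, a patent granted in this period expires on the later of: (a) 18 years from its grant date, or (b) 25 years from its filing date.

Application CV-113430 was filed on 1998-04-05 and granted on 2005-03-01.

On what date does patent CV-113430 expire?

April 5, 2023

(a) grant + 18 years → 1 March 2023.
(b) filing + 25 years → 5 April 2023.
Later of the two: 5 April 2023.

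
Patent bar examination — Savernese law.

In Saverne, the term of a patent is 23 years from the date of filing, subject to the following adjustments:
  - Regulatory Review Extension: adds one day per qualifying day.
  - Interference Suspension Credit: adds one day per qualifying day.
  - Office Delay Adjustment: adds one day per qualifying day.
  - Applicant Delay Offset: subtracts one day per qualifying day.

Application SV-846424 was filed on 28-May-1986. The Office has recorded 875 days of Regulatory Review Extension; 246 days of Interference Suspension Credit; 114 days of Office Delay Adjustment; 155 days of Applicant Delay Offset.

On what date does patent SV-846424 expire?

Base term: filing date + 23 years → 28 May 2009.
Regulatory Review Extension: +875 days → 20 October 2011.
Interference Suspension Credit: +246 days → 22 June 2012.
Office Delay Adjustment: +114 days → 14 October 2012.
Applicant Delay Offset: −155 days → 12 May 2012.

May 12, 2012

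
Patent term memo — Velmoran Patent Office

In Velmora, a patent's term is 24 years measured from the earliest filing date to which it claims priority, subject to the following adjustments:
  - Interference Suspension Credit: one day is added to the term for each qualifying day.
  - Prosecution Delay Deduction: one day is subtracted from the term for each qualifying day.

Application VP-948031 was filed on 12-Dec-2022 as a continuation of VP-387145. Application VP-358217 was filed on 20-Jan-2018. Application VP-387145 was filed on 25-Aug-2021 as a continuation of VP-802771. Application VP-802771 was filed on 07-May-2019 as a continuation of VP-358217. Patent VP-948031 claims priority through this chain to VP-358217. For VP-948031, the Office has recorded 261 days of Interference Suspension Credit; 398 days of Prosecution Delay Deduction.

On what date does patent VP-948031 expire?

September 5, 2041

Earliest priority filing: 20 January 2018.
Base term: 20 January 2018 + 24 years → 20 January 2042.
Interference Suspension Credit: +261 days → 8 October 2042.
Prosecution Delay Deduction: −398 days → 5 September 2041.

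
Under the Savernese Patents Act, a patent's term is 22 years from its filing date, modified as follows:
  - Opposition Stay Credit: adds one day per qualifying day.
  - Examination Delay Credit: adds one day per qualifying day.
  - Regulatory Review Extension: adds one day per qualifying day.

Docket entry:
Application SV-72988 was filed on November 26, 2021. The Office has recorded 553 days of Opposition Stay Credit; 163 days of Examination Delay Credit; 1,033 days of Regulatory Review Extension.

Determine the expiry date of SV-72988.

Base term: filing date + 22 years → 26 November 2043.
Opposition Stay Credit: +553 days → 1 June 2045.
Examination Delay Credit: +163 days → 11 November 2045.
Regulatory Review Extension: +1033 days → 9 September 2048.

September 9, 2048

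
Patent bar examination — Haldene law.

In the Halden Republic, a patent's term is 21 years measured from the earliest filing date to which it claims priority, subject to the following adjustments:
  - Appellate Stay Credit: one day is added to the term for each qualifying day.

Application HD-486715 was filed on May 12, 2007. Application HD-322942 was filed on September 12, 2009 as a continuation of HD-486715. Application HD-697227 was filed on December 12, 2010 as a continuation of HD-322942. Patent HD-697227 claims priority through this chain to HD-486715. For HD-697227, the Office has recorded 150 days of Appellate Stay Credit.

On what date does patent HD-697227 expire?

2028-10-09

Earliest priority filing: 12 May 2007.
Base term: 12 May 2007 + 21 years → 12 May 2028.
Appellate Stay Credit: +150 days → 9 October 2028.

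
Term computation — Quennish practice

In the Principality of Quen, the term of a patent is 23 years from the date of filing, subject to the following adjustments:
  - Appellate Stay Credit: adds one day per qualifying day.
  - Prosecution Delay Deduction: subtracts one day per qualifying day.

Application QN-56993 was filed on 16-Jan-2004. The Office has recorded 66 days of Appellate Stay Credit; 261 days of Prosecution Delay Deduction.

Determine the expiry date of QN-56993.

July 5, 2026

Base term: filing date + 23 years → 16 January 2027.
Appellate Stay Credit: +66 days → 23 March 2027.
Prosecution Delay Deduction: −261 days → 5 July 2026.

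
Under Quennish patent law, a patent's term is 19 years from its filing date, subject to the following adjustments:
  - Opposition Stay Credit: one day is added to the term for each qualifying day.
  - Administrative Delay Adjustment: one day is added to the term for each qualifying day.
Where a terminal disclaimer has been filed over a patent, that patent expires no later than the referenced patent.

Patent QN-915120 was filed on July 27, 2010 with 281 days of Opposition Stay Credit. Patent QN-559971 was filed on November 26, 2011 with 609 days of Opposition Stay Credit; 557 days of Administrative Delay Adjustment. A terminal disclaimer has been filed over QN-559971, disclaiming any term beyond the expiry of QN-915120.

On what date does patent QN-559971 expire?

2030-05-04

Natural term of QN-559971:
  Base: filing + 19 years → 26 November 2030.
  Opposition Stay Credit: +609 days → 27 July 2032.
  Administrative Delay Adjustment: +557 days → 4 February 2034.
Expiry of referenced patent QN-915120:
  Base: filing + 19 years → 27 July 2029.
  Opposition Stay Credit: +281 days → 4 May 2030.
Terminal disclaimer: QN-559971 expires on the earlier of 4 February 2034 and 4 May 2030.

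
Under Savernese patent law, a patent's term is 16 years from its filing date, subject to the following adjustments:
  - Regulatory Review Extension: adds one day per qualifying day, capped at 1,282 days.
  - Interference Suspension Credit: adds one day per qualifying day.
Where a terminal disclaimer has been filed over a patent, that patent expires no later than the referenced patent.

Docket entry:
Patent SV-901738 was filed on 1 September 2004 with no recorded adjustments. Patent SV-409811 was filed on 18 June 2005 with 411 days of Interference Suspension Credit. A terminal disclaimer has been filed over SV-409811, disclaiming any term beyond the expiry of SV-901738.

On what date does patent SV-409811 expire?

Natural term of SV-409811:
  Base: filing + 16 years → 18 June 2021.
  Interference Suspension Credit: +411 days → 3 August 2022.
Expiry of referenced patent SV-901738:
  Base: filing + 16 years → 1 September 2020.
Terminal disclaimer: SV-409811 expires on the earlier of 3 August 2022 and 1 September 2020.

2020-09-01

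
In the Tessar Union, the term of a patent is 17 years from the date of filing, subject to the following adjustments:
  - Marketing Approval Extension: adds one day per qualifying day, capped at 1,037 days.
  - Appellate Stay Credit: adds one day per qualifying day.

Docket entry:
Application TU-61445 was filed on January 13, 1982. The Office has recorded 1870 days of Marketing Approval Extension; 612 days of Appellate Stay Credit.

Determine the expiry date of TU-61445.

Base term: filing date + 17 years → 13 January 1999.
Marketing Approval Extension: 1870 days claimed exceeds the 1037-day cap, so +1037 days → 15 November 2001.
Appellate Stay Credit: +612 days → 20 July 2003.

2003-07-20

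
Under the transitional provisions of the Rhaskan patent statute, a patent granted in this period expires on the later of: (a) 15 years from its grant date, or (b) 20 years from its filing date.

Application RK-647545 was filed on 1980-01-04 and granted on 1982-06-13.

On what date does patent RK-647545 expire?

(a) grant + 15 years → 13 June 1997.
(b) filing + 20 years → 4 January 2000.
Later of the two: 4 January 2000.

January 4, 2000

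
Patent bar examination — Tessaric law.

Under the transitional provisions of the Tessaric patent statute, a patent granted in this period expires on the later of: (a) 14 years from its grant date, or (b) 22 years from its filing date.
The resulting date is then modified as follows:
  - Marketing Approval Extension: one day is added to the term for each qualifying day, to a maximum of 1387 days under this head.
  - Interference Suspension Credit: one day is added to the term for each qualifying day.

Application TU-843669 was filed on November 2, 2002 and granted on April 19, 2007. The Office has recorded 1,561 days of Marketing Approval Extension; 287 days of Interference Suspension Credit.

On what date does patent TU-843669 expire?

(a) grant + 14 years → 19 April 2021.
(b) filing + 22 years → 2 November 2024.
Later of the two: 2 November 2024.
Marketing Approval Extension: 1561 days claimed exceeds the 1387-day cap, so +1387 days → 20 August 2028.
Interference Suspension Credit: +287 days → 3 June 2029.

2029-06-03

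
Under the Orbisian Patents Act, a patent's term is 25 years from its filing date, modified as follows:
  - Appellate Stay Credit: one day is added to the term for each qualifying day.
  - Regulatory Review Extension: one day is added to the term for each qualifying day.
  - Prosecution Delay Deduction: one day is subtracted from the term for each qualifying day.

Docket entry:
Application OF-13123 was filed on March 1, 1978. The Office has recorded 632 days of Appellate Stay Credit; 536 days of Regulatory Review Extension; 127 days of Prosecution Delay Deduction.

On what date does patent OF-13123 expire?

January 5, 2006

Base term: filing date + 25 years → 1 March 2003.
Appellate Stay Credit: +632 days → 22 November 2004.
Regulatory Review Extension: +536 days → 12 May 2006.
Prosecution Delay Deduction: −127 days → 5 January 2006.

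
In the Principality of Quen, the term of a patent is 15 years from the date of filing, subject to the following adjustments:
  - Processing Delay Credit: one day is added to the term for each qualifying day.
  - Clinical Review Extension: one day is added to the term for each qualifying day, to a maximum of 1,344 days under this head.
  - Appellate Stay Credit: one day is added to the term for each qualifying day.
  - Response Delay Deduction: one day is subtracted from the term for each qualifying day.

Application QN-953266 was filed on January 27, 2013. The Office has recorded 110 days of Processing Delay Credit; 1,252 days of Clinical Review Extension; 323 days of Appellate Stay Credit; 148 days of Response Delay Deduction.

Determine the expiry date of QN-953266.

Base term: filing date + 15 years → 27 January 2028.
Processing Delay Credit: +110 days → 16 May 2028.
Clinical Review Extension: 1252 days (within the 1344-day cap) → +1252 days → 20 October 2031.
Appellate Stay Credit: +323 days → 7 September 2032.
Response Delay Deduction: −148 days → 12 April 2032.

2032-04-12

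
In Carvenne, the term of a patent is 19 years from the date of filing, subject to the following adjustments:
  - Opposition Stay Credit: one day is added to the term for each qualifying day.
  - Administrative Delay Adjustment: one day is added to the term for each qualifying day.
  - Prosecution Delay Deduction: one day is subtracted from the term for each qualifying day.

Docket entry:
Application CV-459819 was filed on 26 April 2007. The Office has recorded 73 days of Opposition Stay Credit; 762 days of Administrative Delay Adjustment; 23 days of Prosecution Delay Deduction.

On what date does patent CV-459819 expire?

2028-07-16

Base term: filing date + 19 years → 26 April 2026.
Opposition Stay Credit: +73 days → 8 July 2026.
Administrative Delay Adjustment: +762 days → 8 August 2028.
Prosecution Delay Deduction: −23 days → 16 July 2028.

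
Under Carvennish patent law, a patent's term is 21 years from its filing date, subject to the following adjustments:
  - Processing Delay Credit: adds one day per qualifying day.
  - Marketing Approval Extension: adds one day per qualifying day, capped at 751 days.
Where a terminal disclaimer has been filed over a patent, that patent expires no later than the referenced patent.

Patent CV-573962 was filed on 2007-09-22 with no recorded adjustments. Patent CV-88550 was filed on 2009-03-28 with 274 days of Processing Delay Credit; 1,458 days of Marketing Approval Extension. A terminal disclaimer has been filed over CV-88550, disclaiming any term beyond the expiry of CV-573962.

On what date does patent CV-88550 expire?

Natural term of CV-88550:
  Base: filing + 21 years → 28 March 2030.
  Processing Delay Credit: +274 days → 27 December 2030.
  Marketing Approval Extension: 1458 days claimed exceeds the 751-day cap, so +751 days → 16 January 2033.
Expiry of referenced patent CV-573962:
  Base: filing + 21 years → 22 September 2028.
Terminal disclaimer: CV-88550 expires on the earlier of 16 January 2033 and 22 September 2028.

September 22, 2028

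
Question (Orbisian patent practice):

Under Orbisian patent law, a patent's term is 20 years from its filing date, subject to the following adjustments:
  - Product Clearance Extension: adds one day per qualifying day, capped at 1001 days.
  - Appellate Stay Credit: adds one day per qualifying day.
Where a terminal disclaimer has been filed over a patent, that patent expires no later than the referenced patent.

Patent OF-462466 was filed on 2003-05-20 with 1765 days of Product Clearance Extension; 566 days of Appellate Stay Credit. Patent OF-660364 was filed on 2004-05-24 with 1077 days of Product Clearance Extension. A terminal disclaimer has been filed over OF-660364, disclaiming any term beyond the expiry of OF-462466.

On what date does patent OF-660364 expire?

Natural term of OF-660364:
  Base: filing + 20 years → 24 May 2024.
  Product Clearance Extension: 1077 days claimed exceeds the 1001-day cap, so +1001 days → 19 February 2027.
Expiry of referenced patent OF-462466:
  Base: filing + 20 years → 20 May 2023.
  Product Clearance Extension: 1765 days claimed exceeds the 1001-day cap, so +1001 days → 14 February 2026.
  Appellate Stay Credit: +566 days → 3 September 2027.
Terminal disclaimer: OF-660364 expires on the earlier of 19 February 2027 and 3 September 2027.

February 19, 2027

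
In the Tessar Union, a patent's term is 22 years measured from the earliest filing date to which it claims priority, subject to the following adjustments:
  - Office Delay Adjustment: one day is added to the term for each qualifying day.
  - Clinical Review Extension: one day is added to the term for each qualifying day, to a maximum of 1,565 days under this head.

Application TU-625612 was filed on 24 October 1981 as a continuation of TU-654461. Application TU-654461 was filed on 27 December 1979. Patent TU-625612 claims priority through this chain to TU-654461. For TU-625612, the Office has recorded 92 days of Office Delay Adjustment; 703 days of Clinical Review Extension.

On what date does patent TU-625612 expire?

2004-03-01

Earliest priority filing: 27 December 1979.
Base term: 27 December 1979 + 22 years → 27 December 2001.
Office Delay Adjustment: +92 days → 29 March 2002.
Clinical Review Extension: 703 days (within the 1565-day cap) → +703 days → 1 March 2004.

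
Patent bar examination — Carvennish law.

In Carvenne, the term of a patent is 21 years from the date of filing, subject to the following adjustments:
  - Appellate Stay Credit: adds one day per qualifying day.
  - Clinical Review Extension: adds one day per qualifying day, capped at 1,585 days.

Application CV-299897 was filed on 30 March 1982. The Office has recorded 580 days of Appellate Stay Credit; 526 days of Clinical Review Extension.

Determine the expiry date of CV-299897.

2006-04-09

Base term: filing date + 21 years → 30 March 2003.
Appellate Stay Credit: +580 days → 30 October 2004.
Clinical Review Extension: 526 days (within the 1585-day cap) → +526 days → 9 April 2006.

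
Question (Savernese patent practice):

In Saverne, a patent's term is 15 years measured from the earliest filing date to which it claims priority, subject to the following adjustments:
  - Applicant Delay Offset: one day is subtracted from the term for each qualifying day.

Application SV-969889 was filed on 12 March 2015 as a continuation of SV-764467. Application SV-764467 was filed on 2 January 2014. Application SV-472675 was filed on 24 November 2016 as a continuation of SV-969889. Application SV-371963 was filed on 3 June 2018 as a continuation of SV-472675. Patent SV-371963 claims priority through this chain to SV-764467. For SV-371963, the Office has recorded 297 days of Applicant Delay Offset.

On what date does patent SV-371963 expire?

Earliest priority filing: 2 January 2014.
Base term: 2 January 2014 + 15 years → 2 January 2029.
Applicant Delay Offset: −297 days → 11 March 2028.

March 11, 2028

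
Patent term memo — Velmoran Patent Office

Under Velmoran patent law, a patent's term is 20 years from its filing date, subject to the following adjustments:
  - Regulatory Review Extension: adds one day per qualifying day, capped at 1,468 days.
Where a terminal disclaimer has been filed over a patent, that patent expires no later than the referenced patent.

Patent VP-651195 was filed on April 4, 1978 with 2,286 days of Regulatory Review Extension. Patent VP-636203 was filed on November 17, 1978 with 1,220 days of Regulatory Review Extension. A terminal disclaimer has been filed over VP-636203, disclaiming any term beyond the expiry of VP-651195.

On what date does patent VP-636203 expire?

Natural term of VP-636203:
  Base: filing + 20 years → 17 November 1998.
  Regulatory Review Extension: 1220 days (within the 1468-day cap) → +1220 days → 21 March 2002.
Expiry of referenced patent VP-651195:
  Base: filing + 20 years → 4 April 1998.
  Regulatory Review Extension: 2286 days claimed exceeds the 1468-day cap, so +1468 days → 11 April 2002.
Terminal disclaimer: VP-636203 expires on the earlier of 21 March 2002 and 11 April 2002.

March 21, 2002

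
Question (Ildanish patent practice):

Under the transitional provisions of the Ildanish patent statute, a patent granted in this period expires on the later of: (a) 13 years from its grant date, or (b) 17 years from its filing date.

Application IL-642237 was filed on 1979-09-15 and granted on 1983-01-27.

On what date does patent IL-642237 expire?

1996-09-15

(a) grant + 13 years → 27 January 1996.
(b) filing + 17 years → 15 September 1996.
Later of the two: 15 September 1996.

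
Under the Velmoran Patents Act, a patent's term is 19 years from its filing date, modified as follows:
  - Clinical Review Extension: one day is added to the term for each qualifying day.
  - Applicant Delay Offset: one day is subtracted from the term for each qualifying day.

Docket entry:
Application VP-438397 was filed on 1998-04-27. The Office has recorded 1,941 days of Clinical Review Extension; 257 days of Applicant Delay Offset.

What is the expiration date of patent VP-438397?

December 6, 2021

Base term: filing date + 19 years → 27 April 2017.
Clinical Review Extension: +1941 days → 20 August 2022.
Applicant Delay Offset: −257 days → 6 December 2021.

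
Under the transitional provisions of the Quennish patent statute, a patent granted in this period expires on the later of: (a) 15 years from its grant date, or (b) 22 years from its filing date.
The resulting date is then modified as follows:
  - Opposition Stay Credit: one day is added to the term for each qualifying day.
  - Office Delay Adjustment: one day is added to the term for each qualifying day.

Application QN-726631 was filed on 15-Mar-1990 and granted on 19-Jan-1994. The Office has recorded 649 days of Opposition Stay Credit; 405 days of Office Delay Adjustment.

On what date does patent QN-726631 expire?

(a) grant + 15 years → 19 January 2009.
(b) filing + 22 years → 15 March 2012.
Later of the two: 15 March 2012.
Opposition Stay Credit: +649 days → 24 December 2013.
Office Delay Adjustment: +405 days → 2 February 2015.

2015-02-02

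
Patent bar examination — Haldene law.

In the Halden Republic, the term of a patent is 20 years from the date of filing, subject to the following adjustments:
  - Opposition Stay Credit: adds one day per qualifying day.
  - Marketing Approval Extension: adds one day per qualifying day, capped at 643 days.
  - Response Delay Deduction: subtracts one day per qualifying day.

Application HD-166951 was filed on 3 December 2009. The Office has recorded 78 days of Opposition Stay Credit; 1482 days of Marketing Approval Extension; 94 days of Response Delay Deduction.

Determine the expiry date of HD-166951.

Base term: filing date + 20 years → 3 December 2029.
Opposition Stay Credit: +78 days → 19 February 2030.
Marketing Approval Extension: 1482 days claimed exceeds the 643-day cap, so +643 days → 24 November 2031.
Response Delay Deduction: −94 days → 22 August 2031.

2031-08-22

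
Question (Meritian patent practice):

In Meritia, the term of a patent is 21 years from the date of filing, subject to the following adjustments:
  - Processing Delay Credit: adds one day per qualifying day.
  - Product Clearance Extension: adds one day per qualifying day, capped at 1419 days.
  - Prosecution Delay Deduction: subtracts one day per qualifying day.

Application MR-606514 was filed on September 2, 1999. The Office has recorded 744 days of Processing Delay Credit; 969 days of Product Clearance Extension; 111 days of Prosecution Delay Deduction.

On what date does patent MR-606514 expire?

2025-01-21

Base term: filing date + 21 years → 2 September 2020.
Processing Delay Credit: +744 days → 16 September 2022.
Product Clearance Extension: 969 days (within the 1419-day cap) → +969 days → 12 May 2025.
Prosecution Delay Deduction: −111 days → 21 January 2025.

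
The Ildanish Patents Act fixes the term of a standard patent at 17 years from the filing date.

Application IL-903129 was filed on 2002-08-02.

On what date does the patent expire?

Filing date + 17 years → 2 August 2019.

August 2, 2019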